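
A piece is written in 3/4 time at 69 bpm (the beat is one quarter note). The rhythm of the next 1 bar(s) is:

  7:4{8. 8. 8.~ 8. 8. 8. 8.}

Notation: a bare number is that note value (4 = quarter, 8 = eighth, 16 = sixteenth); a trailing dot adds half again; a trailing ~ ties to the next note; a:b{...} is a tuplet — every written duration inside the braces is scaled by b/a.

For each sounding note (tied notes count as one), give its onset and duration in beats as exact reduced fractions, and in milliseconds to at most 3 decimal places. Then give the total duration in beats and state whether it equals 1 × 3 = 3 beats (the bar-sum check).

1) 0.0ms=0b +372.671ms=3/7b
2) 372.671ms=3/7b +372.671ms=3/7b
3) 745.342ms=6/7b +745.342ms=6/7b
4) 1490.683ms=12/7b +372.671ms=3/7b
5) 1863.354ms=15/7b +372.671ms=3/7b
6) 2236.025ms=18/7b +372.671ms=3/7b
Σ=3b of 3 (69bpm 3/4) — PASS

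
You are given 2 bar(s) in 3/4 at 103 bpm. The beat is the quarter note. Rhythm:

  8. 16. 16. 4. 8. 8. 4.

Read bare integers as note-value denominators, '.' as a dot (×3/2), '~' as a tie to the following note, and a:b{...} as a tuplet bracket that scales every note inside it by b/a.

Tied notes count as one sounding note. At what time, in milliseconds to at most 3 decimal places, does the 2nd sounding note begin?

1. 0.0ms @ 0 + 436.893ms (3/4)
2. 436.893ms @ 3/4 + 218.447ms (3/8)
3. 655.34ms @ 9/8 + 218.447ms (3/8)
4. 873.786ms @ 3/2 + 873.786ms (3/2)
5. 1747.573ms @ 3 + 436.893ms (3/4)
6. 2184.466ms @ 15/4 + 436.893ms (3/4)
7. 2621.359ms @ 9/2 + 873.786ms (3/2)

note 2 onset = 3/4b = 436.893ms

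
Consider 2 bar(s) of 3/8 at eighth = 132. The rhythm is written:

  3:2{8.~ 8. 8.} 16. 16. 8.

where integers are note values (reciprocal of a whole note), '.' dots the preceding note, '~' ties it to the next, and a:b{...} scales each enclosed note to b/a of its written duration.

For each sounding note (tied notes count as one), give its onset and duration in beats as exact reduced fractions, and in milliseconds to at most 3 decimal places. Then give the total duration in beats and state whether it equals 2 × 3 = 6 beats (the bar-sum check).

1) 0.0ms=0b +909.091ms=2b
2) 909.091ms=2b +454.545ms=1b
3) 1363.636ms=3b +340.909ms=3/4b
4) 1704.545ms=15/4b +340.909ms=3/4b
5) 2045.455ms=9/2b +681.818ms=3/2b
Σ=6b of 6 (132bpm 3/8) — PASS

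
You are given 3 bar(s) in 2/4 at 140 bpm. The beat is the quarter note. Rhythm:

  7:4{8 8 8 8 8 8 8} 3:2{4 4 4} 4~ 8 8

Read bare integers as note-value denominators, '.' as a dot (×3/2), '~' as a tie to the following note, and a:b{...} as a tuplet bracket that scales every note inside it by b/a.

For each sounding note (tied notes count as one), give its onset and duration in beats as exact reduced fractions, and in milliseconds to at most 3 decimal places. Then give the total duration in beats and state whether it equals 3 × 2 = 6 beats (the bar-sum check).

1) 0.0ms=0b +122.449ms=2/7b
2) 122.449ms=2/7b +122.449ms=2/7b
3) 244.898ms=4/7b +122.449ms=2/7b
4) 367.347ms=6/7b +122.449ms=2/7b
5) 489.796ms=8/7b +122.449ms=2/7b
6) 612.245ms=10/7b +122.449ms=2/7b
7) 734.694ms=12/7b +122.449ms=2/7b
8) 857.143ms=2b +285.714ms=2/3b
9) 1142.857ms=8/3b +285.714ms=2/3b
10) 1428.571ms=10/3b +285.714ms=2/3b
11) 1714.286ms=4b +642.857ms=3/2b
12) 2357.143ms=11/2b +214.286ms=1/2b
Σ=6b of 6 (140bpm 2/4) — PASS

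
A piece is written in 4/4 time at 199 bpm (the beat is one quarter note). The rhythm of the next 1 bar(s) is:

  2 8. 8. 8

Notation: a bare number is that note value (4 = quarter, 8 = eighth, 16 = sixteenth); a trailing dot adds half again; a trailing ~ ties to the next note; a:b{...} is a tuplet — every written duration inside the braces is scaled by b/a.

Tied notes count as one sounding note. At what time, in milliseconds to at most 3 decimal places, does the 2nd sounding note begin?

note 2 onset = 2b = 603.015ms

1. 0.0ms @ 0 + 603.015ms (2)
2. 603.015ms @ 2 + 226.131ms (3/4)
3. 829.146ms @ 11/4 + 226.131ms (3/4)
4. 1055.276ms @ 7/2 + 150.754ms (1/2)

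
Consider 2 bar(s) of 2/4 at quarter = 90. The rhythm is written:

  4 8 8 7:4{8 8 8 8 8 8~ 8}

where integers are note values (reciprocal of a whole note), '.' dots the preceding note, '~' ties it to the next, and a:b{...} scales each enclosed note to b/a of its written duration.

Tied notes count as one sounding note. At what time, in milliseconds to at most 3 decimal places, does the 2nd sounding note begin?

note 2 onset = 1b = 666.667ms

1. 0.0ms @ 0 + 666.667ms (1)
2. 666.667ms @ 1 + 333.333ms (1/2)
3. 1000.0ms @ 3/2 + 333.333ms (1/2)
4. 1333.333ms @ 2 + 190.476ms (2/7)
5. 1523.81ms @ 16/7 + 190.476ms (2/7)
6. 1714.286ms @ 18/7 + 190.476ms (2/7)
7. 1904.762ms @ 20/7 + 190.476ms (2/7)
8. 2095.238ms @ 22/7 + 190.476ms (2/7)
9. 2285.714ms @ 24/7 + 380.952ms (4/7)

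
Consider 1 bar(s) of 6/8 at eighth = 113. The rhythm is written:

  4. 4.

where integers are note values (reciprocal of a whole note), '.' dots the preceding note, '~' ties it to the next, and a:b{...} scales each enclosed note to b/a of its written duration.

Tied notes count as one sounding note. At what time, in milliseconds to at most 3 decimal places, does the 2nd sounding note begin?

note 2 onset = 3b = 1592.92ms

1. 0.0ms @ 0 + 1592.92ms (3)
2. 1592.92ms @ 3 + 1592.92ms (3)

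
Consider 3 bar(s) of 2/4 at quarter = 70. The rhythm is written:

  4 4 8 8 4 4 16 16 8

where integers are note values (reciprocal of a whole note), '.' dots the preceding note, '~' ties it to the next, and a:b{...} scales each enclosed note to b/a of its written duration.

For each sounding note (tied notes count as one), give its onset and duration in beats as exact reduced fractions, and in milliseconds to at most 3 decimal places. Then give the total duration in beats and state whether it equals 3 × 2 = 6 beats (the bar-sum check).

1) 0.0ms=0b +857.143ms=1b
2) 857.143ms=1b +857.143ms=1b
3) 1714.286ms=2b +428.571ms=1/2b
4) 2142.857ms=5/2b +428.571ms=1/2b
5) 2571.429ms=3b +857.143ms=1b
6) 3428.571ms=4b +857.143ms=1b
7) 4285.714ms=5b +214.286ms=1/4b
8) 4500.0ms=21/4b +214.286ms=1/4b
9) 4714.286ms=11/2b +428.571ms=1/2b
Σ=6b of 6 (70bpm 2/4) — PASS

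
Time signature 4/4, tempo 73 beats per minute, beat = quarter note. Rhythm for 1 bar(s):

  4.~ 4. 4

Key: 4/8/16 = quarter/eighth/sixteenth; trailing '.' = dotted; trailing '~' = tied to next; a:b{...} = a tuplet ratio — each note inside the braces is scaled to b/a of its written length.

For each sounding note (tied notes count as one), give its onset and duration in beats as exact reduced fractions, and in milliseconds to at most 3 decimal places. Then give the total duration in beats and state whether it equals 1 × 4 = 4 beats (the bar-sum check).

1) 0.0ms=0b +2465.753ms=3b
2) 2465.753ms=3b +821.918ms=1b
Σ=4b of 4 (73bpm 4/4) — PASS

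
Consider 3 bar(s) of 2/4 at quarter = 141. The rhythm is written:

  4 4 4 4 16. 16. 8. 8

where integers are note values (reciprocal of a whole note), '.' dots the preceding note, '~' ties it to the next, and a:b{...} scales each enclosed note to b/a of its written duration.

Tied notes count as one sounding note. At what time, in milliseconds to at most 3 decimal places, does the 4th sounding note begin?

note 4 onset = 3b = 1276.596ms

1. 0.0ms @ 0 + 425.532ms (1)
2. 425.532ms @ 1 + 425.532ms (1)
3. 851.064ms @ 2 + 425.532ms (1)
4. 1276.596ms @ 3 + 425.532ms (1)
5. 1702.128ms @ 4 + 159.574ms (3/8)
6. 1861.702ms @ 35/8 + 159.574ms (3/8)
7. 2021.277ms @ 19/4 + 319.149ms (3/4)
8. 2340.426ms @ 11/2 + 212.766ms (1/2)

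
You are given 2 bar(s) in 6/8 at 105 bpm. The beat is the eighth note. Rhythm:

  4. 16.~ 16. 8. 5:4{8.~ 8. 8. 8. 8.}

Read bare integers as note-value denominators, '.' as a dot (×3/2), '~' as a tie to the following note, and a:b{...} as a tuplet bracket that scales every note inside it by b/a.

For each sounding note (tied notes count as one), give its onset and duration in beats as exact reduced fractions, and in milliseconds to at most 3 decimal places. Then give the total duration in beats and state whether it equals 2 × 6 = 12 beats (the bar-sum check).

1) 0.0ms=0b +1714.286ms=3b
2) 1714.286ms=3b +857.143ms=3/2b
3) 2571.429ms=9/2b +857.143ms=3/2b
4) 3428.571ms=6b +1371.429ms=12/5b
5) 4800.0ms=42/5b +685.714ms=6/5b
6) 5485.714ms=48/5b +685.714ms=6/5b
7) 6171.429ms=54/5b +685.714ms=6/5b
Σ=12b of 12 (105bpm 6/8) — PASS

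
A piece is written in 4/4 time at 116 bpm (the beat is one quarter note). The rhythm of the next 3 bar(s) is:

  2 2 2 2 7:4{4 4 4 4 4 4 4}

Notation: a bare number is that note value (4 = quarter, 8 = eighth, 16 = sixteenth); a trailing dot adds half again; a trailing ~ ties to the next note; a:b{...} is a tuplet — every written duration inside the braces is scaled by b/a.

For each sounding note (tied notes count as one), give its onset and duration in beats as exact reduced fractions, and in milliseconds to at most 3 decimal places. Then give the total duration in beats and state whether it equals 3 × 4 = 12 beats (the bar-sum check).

1) 0.0ms=0b +1034.483ms=2b
2) 1034.483ms=2b +1034.483ms=2b
3) 2068.966ms=4b +1034.483ms=2b
4) 3103.448ms=6b +1034.483ms=2b
5) 4137.931ms=8b +295.567ms=4/7b
6) 4433.498ms=60/7b +295.567ms=4/7b
7) 4729.064ms=64/7b +295.567ms=4/7b
8) 5024.631ms=68/7b +295.567ms=4/7b
9) 5320.197ms=72/7b +295.567ms=4/7b
10) 5615.764ms=76/7b +295.567ms=4/7b
11) 5911.33ms=80/7b +295.567ms=4/7b
Σ=12b of 12 (116bpm 4/4) — PASS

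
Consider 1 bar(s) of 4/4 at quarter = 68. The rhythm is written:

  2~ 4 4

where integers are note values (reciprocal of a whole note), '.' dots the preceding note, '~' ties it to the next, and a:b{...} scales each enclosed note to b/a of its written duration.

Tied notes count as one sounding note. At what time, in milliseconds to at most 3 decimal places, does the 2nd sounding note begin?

1. 0.0ms @ 0 + 2647.059ms (3)
2. 2647.059ms @ 3 + 882.353ms (1)

note 2 onset = 3b = 2647.059ms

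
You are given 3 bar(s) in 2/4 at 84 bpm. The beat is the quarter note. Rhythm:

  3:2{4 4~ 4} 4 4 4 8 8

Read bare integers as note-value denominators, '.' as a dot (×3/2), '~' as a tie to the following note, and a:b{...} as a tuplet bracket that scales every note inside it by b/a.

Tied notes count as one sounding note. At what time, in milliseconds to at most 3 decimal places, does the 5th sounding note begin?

1. 0.0ms @ 0 + 476.19ms (2/3)
2. 476.19ms @ 2/3 + 952.381ms (4/3)
3. 1428.571ms @ 2 + 714.286ms (1)
4. 2142.857ms @ 3 + 714.286ms (1)
5. 2857.143ms @ 4 + 714.286ms (1)
6. 3571.429ms @ 5 + 357.143ms (1/2)
7. 3928.571ms @ 11/2 + 357.143ms (1/2)

note 5 onset = 4b = 2857.143ms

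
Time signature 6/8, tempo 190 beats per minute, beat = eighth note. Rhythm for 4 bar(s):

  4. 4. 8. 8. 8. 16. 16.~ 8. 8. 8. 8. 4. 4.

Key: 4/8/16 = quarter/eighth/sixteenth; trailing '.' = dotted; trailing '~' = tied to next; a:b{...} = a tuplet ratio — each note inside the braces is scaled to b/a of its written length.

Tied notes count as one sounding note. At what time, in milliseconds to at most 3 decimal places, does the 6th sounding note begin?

1. 0.0ms @ 0 + 947.368ms (3)
2. 947.368ms @ 3 + 947.368ms (3)
3. 1894.737ms @ 6 + 473.684ms (3/2)
4. 2368.421ms @ 15/2 + 473.684ms (3/2)
5. 2842.105ms @ 9 + 473.684ms (3/2)
6. 3315.789ms @ 21/2 + 236.842ms (3/4)
7. 3552.632ms @ 45/4 + 710.526ms (9/4)
8. 4263.158ms @ 27/2 + 473.684ms (3/2)
9. 4736.842ms @ 15 + 473.684ms (3/2)
10. 5210.526ms @ 33/2 + 473.684ms (3/2)
11. 5684.211ms @ 18 + 947.368ms (3)
12. 6631.579ms @ 21 + 947.368ms (3)

note 6 onset = 21/2b = 3315.789ms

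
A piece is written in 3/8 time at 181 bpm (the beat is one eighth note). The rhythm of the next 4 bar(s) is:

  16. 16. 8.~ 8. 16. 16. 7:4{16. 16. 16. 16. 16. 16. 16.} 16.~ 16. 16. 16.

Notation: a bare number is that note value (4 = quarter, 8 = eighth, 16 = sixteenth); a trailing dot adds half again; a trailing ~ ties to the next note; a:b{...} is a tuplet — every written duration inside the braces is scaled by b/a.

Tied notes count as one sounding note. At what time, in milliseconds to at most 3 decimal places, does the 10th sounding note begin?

note 10 onset = 54/7b = 2557.222ms

1. 0.0ms @ 0 + 248.619ms (3/4)
2. 248.619ms @ 3/4 + 248.619ms (3/4)
3. 497.238ms @ 3/2 + 994.475ms (3)
4. 1491.713ms @ 9/2 + 248.619ms (3/4)
5. 1740.331ms @ 21/4 + 248.619ms (3/4)
6. 1988.95ms @ 6 + 142.068ms (3/7)
7. 2131.018ms @ 45/7 + 142.068ms (3/7)
8. 2273.086ms @ 48/7 + 142.068ms (3/7)
9. 2415.154ms @ 51/7 + 142.068ms (3/7)
10. 2557.222ms @ 54/7 + 142.068ms (3/7)
11. 2699.29ms @ 57/7 + 142.068ms (3/7)
12. 2841.358ms @ 60/7 + 142.068ms (3/7)
13. 2983.425ms @ 9 + 497.238ms (3/2)
14. 3480.663ms @ 21/2 + 248.619ms (3/4)
15. 3729.282ms @ 45/4 + 248.619ms (3/4)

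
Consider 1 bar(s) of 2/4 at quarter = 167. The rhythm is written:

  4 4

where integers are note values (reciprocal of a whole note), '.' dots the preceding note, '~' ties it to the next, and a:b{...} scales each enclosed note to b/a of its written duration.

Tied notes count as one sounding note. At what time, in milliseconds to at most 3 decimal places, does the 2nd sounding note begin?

note 2 onset = 1b = 359.281ms

1. 0.0ms @ 0 + 359.281ms (1)
2. 359.281ms @ 1 + 359.281ms (1)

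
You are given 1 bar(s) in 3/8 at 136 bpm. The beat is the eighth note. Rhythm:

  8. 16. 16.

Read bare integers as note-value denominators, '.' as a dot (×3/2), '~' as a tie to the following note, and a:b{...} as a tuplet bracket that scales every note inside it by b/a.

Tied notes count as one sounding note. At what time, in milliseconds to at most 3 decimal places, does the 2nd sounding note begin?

note 2 onset = 3/2b = 661.765ms

1. 0.0ms @ 0 + 661.765ms (3/2)
2. 661.765ms @ 3/2 + 330.882ms (3/4)
3. 992.647ms @ 9/4 + 330.882ms (3/4)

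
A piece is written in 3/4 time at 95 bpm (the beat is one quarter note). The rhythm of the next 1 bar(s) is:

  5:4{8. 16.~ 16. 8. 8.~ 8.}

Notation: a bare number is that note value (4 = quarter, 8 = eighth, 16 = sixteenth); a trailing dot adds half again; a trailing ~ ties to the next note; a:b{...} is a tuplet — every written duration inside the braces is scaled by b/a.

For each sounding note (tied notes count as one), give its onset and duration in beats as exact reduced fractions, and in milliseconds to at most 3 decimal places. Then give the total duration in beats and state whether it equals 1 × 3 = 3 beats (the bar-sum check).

1) 0.0ms=0b +378.947ms=3/5b
2) 378.947ms=3/5b +378.947ms=3/5b
3) 757.895ms=6/5b +378.947ms=3/5b
4) 1136.842ms=9/5b +757.895ms=6/5b
Σ=3b of 3 (95bpm 3/4) — PASS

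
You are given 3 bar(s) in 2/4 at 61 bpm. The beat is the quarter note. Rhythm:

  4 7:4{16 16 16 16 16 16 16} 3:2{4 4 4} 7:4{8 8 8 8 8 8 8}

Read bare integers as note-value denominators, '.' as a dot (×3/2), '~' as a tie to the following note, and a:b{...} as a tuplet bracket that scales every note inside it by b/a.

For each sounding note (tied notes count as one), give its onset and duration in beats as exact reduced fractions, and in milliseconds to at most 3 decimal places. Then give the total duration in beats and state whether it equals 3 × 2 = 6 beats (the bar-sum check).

1) 0.0ms=0b +983.607ms=1b
2) 983.607ms=1b +140.515ms=1/7b
3) 1124.122ms=8/7b +140.515ms=1/7b
4) 1264.637ms=9/7b +140.515ms=1/7b
5) 1405.152ms=10/7b +140.515ms=1/7b
6) 1545.667ms=11/7b +140.515ms=1/7b
7) 1686.183ms=12/7b +140.515ms=1/7b
8) 1826.698ms=13/7b +140.515ms=1/7b
9) 1967.213ms=2b +655.738ms=2/3b
10) 2622.951ms=8/3b +655.738ms=2/3b
11) 3278.689ms=10/3b +655.738ms=2/3b
12) 3934.426ms=4b +281.03ms=2/7b
13) 4215.457ms=30/7b +281.03ms=2/7b
14) 4496.487ms=32/7b +281.03ms=2/7b
15) 4777.518ms=34/7b +281.03ms=2/7b
16) 5058.548ms=36/7b +281.03ms=2/7b
17) 5339.578ms=38/7b +281.03ms=2/7b
18) 5620.609ms=40/7b +281.03ms=2/7b
Σ=6b of 6 (61bpm 2/4) — PASS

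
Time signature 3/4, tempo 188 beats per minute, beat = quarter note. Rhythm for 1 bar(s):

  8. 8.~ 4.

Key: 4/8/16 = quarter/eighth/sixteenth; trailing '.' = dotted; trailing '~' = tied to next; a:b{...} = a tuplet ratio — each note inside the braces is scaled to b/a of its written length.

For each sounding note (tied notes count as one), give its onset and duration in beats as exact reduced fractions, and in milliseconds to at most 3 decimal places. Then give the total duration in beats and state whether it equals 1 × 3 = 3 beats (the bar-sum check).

1) 0.0ms=0b +239.362ms=3/4b
2) 239.362ms=3/4b +718.085ms=9/4b
Σ=3b of 3 (188bpm 3/4) — PASS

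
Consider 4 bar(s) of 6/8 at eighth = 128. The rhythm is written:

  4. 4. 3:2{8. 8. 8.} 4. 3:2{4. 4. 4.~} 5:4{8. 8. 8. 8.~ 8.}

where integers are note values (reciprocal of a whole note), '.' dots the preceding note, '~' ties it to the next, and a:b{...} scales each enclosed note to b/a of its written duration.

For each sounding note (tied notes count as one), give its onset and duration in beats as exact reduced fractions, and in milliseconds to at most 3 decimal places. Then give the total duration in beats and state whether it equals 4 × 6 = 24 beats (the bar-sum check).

1) 0.0ms=0b +1406.25ms=3b
2) 1406.25ms=3b +1406.25ms=3b
3) 2812.5ms=6b +468.75ms=1b
4) 3281.25ms=7b +468.75ms=1b
5) 3750.0ms=8b +468.75ms=1b
6) 4218.75ms=9b +1406.25ms=3b
7) 5625.0ms=12b +937.5ms=2b
8) 6562.5ms=14b +937.5ms=2b
9) 7500.0ms=16b +1500.0ms=16/5b
10) 9000.0ms=96/5b +562.5ms=6/5b
11) 9562.5ms=102/5b +562.5ms=6/5b
12) 10125.0ms=108/5b +1125.0ms=12/5b
Σ=24b of 24 (128bpm 6/8) — PASS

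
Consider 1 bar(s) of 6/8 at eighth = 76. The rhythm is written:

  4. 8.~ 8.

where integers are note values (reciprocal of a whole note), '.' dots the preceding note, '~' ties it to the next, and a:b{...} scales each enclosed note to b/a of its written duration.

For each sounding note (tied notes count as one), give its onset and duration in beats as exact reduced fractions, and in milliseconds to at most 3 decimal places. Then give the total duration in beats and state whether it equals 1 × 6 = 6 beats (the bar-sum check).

1) 0.0ms=0b +2368.421ms=3b
2) 2368.421ms=3b +2368.421ms=3b
Σ=6b of 6 (76bpm 6/8) — PASS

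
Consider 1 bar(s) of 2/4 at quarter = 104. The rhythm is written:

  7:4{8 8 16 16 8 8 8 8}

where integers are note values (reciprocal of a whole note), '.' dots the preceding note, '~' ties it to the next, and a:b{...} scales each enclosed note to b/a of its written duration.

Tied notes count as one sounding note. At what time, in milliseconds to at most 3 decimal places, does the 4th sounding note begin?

1. 0.0ms @ 0 + 164.835ms (2/7)
2. 164.835ms @ 2/7 + 164.835ms (2/7)
3. 329.67ms @ 4/7 + 82.418ms (1/7)
4. 412.088ms @ 5/7 + 82.418ms (1/7)
5. 494.505ms @ 6/7 + 164.835ms (2/7)
6. 659.341ms @ 8/7 + 164.835ms (2/7)
7. 824.176ms @ 10/7 + 164.835ms (2/7)
8. 989.011ms @ 12/7 + 164.835ms (2/7)

note 4 onset = 5/7b = 412.088ms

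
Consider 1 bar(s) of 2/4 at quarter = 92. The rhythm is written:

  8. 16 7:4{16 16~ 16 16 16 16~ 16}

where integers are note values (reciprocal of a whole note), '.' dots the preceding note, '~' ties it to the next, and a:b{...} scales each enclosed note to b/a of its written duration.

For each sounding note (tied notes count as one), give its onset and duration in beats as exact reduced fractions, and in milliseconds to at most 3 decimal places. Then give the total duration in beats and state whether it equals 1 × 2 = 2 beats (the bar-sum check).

1) 0.0ms=0b +489.13ms=3/4b
2) 489.13ms=3/4b +163.043ms=1/4b
3) 652.174ms=1b +93.168ms=1/7b
4) 745.342ms=8/7b +186.335ms=2/7b
5) 931.677ms=10/7b +93.168ms=1/7b
6) 1024.845ms=11/7b +93.168ms=1/7b
7) 1118.012ms=12/7b +186.335ms=2/7b
Σ=2b of 2 (92bpm 2/4) — PASS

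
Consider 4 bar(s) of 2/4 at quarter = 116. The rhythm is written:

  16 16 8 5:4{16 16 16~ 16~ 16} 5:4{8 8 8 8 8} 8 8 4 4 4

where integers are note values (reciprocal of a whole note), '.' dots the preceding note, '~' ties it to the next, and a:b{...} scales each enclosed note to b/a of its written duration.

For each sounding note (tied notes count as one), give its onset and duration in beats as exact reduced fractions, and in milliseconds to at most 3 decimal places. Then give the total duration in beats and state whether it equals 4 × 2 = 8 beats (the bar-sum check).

1) 0.0ms=0b +129.31ms=1/4b
2) 129.31ms=1/4b +129.31ms=1/4b
3) 258.621ms=1/2b +258.621ms=1/2b
4) 517.241ms=1b +103.448ms=1/5b
5) 620.69ms=6/5b +103.448ms=1/5b
6) 724.138ms=7/5b +310.345ms=3/5b
7) 1034.483ms=2b +206.897ms=2/5b
8) 1241.379ms=12/5b +206.897ms=2/5b
9) 1448.276ms=14/5b +206.897ms=2/5b
10) 1655.172ms=16/5b +206.897ms=2/5b
11) 1862.069ms=18/5b +206.897ms=2/5b
12) 2068.966ms=4b +258.621ms=1/2b
13) 2327.586ms=9/2b +258.621ms=1/2b
14) 2586.207ms=5b +517.241ms=1b
15) 3103.448ms=6b +517.241ms=1b
16) 3620.69ms=7b +517.241ms=1b
Σ=8b of 8 (116bpm 2/4) — PASS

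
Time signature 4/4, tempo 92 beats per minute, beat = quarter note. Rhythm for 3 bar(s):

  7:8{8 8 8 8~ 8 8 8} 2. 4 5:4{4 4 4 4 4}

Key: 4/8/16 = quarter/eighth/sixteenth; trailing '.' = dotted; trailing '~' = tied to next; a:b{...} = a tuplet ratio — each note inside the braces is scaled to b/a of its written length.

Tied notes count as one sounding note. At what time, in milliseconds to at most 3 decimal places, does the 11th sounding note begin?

note 11 onset = 48/5b = 6260.87ms

1. 0.0ms @ 0 + 372.671ms (4/7)
2. 372.671ms @ 4/7 + 372.671ms (4/7)
3. 745.342ms @ 8/7 + 372.671ms (4/7)
4. 1118.012ms @ 12/7 + 745.342ms (8/7)
5. 1863.354ms @ 20/7 + 372.671ms (4/7)
6. 2236.025ms @ 24/7 + 372.671ms (4/7)
7. 2608.696ms @ 4 + 1956.522ms (3)
8. 4565.217ms @ 7 + 652.174ms (1)
9. 5217.391ms @ 8 + 521.739ms (4/5)
10. 5739.13ms @ 44/5 + 521.739ms (4/5)
11. 6260.87ms @ 48/5 + 521.739ms (4/5)
12. 6782.609ms @ 52/5 + 521.739ms (4/5)
13. 7304.348ms @ 56/5 + 521.739ms (4/5)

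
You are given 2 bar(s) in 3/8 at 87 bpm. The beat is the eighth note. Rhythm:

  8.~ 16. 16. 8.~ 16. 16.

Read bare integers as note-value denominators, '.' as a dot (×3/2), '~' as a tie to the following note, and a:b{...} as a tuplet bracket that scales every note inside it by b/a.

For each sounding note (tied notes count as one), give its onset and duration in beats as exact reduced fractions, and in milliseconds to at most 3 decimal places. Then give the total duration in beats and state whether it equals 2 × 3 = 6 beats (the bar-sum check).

1) 0.0ms=0b +1551.724ms=9/4b
2) 1551.724ms=9/4b +517.241ms=3/4b
3) 2068.966ms=3b +1551.724ms=9/4b
4) 3620.69ms=21/4b +517.241ms=3/4b
Σ=6b of 6 (87bpm 3/8) — PASS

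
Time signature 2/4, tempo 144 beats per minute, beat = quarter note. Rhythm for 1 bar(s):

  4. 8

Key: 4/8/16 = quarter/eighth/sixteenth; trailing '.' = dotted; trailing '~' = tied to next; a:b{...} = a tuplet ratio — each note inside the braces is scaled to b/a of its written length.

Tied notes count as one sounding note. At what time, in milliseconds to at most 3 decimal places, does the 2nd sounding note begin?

1. 0.0ms @ 0 + 625.0ms (3/2)
2. 625.0ms @ 3/2 + 208.333ms (1/2)

note 2 onset = 3/2b = 625.0ms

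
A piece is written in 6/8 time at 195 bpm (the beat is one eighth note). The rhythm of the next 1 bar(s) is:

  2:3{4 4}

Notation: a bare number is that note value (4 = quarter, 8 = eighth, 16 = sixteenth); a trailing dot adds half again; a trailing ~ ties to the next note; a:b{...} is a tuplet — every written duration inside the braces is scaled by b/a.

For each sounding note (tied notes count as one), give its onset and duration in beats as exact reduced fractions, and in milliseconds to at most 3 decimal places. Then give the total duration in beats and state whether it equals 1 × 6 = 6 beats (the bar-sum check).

1) 0.0ms=0b +923.077ms=3b
2) 923.077ms=3b +923.077ms=3b
Σ=6b of 6 (195bpm 6/8) — PASS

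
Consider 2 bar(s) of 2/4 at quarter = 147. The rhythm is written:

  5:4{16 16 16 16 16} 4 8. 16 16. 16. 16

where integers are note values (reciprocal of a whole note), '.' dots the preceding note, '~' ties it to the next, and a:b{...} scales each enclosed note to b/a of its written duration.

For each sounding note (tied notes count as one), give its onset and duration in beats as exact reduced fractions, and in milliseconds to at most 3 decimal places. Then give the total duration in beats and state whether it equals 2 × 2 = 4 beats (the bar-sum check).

1) 0.0ms=0b +81.633ms=1/5b
2) 81.633ms=1/5b +81.633ms=1/5b
3) 163.265ms=2/5b +81.633ms=1/5b
4) 244.898ms=3/5b +81.633ms=1/5b
5) 326.531ms=4/5b +81.633ms=1/5b
6) 408.163ms=1b +408.163ms=1b
7) 816.327ms=2b +306.122ms=3/4b
8) 1122.449ms=11/4b +102.041ms=1/4b
9) 1224.49ms=3b +153.061ms=3/8b
10) 1377.551ms=27/8b +153.061ms=3/8b
11) 1530.612ms=15/4b +102.041ms=1/4b
Σ=4b of 4 (147bpm 2/4) — PASS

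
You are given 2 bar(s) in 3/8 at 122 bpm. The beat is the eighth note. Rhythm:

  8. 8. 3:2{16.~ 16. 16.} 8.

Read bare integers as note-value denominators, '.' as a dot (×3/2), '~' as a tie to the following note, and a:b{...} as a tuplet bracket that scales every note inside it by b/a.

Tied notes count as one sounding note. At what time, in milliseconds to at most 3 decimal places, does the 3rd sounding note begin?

1. 0.0ms @ 0 + 737.705ms (3/2)
2. 737.705ms @ 3/2 + 737.705ms (3/2)
3. 1475.41ms @ 3 + 491.803ms (1)
4. 1967.213ms @ 4 + 245.902ms (1/2)
5. 2213.115ms @ 9/2 + 737.705ms (3/2)

note 3 onset = 3b = 1475.41ms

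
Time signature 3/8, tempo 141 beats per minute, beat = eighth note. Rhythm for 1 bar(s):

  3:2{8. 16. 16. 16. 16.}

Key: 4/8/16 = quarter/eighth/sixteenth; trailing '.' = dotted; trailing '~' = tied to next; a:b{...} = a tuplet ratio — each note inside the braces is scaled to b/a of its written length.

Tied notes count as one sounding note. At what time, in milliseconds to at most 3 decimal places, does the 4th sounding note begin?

1. 0.0ms @ 0 + 425.532ms (1)
2. 425.532ms @ 1 + 212.766ms (1/2)
3. 638.298ms @ 3/2 + 212.766ms (1/2)
4. 851.064ms @ 2 + 212.766ms (1/2)
5. 1063.83ms @ 5/2 + 212.766ms (1/2)

note 4 onset = 2b = 851.064ms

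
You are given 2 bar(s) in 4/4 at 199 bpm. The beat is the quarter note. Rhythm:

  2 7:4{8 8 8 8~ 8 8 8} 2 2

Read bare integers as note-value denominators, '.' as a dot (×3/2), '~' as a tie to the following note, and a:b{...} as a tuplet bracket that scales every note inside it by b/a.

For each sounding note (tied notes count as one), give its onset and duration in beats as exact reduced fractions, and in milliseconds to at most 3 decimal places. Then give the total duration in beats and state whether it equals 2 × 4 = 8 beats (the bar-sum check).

1) 0.0ms=0b +603.015ms=2b
2) 603.015ms=2b +86.145ms=2/7b
3) 689.16ms=16/7b +86.145ms=2/7b
4) 775.305ms=18/7b +86.145ms=2/7b
5) 861.45ms=20/7b +172.29ms=4/7b
6) 1033.74ms=24/7b +86.145ms=2/7b
7) 1119.885ms=26/7b +86.145ms=2/7b
8) 1206.03ms=4b +603.015ms=2b
9) 1809.045ms=6b +603.015ms=2b
Σ=8b of 8 (199bpm 4/4) — PASS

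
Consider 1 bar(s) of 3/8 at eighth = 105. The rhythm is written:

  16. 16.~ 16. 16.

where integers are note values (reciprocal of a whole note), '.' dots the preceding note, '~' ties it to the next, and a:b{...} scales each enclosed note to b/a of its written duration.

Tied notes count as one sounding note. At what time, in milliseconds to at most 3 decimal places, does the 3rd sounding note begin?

1. 0.0ms @ 0 + 428.571ms (3/4)
2. 428.571ms @ 3/4 + 857.143ms (3/2)
3. 1285.714ms @ 9/4 + 428.571ms (3/4)

note 3 onset = 9/4b = 1285.714ms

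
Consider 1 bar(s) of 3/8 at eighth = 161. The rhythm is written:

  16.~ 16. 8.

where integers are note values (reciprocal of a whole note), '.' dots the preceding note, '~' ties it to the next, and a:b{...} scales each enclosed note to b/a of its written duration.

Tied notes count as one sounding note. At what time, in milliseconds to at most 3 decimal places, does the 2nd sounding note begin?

note 2 onset = 3/2b = 559.006ms

1. 0.0ms @ 0 + 559.006ms (3/2)
2. 559.006ms @ 3/2 + 559.006ms (3/2)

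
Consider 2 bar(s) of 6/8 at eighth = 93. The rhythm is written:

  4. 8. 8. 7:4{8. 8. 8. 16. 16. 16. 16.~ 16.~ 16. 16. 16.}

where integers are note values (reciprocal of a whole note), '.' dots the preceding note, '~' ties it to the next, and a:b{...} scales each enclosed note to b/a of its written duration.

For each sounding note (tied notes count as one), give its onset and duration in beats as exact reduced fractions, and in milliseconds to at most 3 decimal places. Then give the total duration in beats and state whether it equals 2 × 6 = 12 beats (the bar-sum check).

1) 0.0ms=0b +1935.484ms=3b
2) 1935.484ms=3b +967.742ms=3/2b
3) 2903.226ms=9/2b +967.742ms=3/2b
4) 3870.968ms=6b +552.995ms=6/7b
5) 4423.963ms=48/7b +552.995ms=6/7b
6) 4976.959ms=54/7b +552.995ms=6/7b
7) 5529.954ms=60/7b +276.498ms=3/7b
8) 5806.452ms=9b +276.498ms=3/7b
9) 6082.949ms=66/7b +276.498ms=3/7b
10) 6359.447ms=69/7b +829.493ms=9/7b
11) 7188.94ms=78/7b +276.498ms=3/7b
12) 7465.438ms=81/7b +276.498ms=3/7b
Σ=12b of 12 (93bpm 6/8) — PASS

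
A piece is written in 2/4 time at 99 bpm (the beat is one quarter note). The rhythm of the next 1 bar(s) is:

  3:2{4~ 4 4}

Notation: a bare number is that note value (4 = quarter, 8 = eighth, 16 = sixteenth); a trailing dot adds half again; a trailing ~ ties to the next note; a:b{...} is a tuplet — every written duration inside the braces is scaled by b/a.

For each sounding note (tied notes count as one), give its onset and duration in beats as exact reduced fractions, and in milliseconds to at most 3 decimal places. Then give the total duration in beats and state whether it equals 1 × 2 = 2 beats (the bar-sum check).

1) 0.0ms=0b +808.081ms=4/3b
2) 808.081ms=4/3b +404.04ms=2/3b
Σ=2b of 2 (99bpm 2/4) — PASS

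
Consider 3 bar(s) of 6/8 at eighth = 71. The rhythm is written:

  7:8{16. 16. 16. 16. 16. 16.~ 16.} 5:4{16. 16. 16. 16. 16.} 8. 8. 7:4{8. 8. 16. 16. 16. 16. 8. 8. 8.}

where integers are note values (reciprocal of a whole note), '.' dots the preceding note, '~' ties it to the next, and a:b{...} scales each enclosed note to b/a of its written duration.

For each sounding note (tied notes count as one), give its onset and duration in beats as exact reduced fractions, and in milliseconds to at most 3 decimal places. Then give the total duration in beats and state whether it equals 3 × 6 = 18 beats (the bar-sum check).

1) 0.0ms=0b +724.346ms=6/7b
2) 724.346ms=6/7b +724.346ms=6/7b
3) 1448.692ms=12/7b +724.346ms=6/7b
4) 2173.038ms=18/7b +724.346ms=6/7b
5) 2897.384ms=24/7b +724.346ms=6/7b
6) 3621.73ms=30/7b +1448.692ms=12/7b
7) 5070.423ms=6b +507.042ms=3/5b
8) 5577.465ms=33/5b +507.042ms=3/5b
9) 6084.507ms=36/5b +507.042ms=3/5b
10) 6591.549ms=39/5b +507.042ms=3/5b
11) 7098.592ms=42/5b +507.042ms=3/5b
12) 7605.634ms=9b +1267.606ms=3/2b
13) 8873.239ms=21/2b +1267.606ms=3/2b
14) 10140.845ms=12b +724.346ms=6/7b
15) 10865.191ms=90/7b +724.346ms=6/7b
16) 11589.537ms=96/7b +362.173ms=3/7b
17) 11951.71ms=99/7b +362.173ms=3/7b
18) 12313.883ms=102/7b +362.173ms=3/7b
19) 12676.056ms=15b +362.173ms=3/7b
20) 13038.229ms=108/7b +724.346ms=6/7b
21) 13762.575ms=114/7b +724.346ms=6/7b
22) 14486.922ms=120/7b +724.346ms=6/7b
Σ=18b of 18 (71bpm 6/8) — PASS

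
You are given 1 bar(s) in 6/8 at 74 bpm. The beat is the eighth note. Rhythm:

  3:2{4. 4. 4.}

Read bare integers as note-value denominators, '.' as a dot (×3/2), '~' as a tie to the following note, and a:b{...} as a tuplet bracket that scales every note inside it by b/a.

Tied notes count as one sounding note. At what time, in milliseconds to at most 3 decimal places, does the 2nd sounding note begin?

1. 0.0ms @ 0 + 1621.622ms (2)
2. 1621.622ms @ 2 + 1621.622ms (2)
3. 3243.243ms @ 4 + 1621.622ms (2)

note 2 onset = 2b = 1621.622ms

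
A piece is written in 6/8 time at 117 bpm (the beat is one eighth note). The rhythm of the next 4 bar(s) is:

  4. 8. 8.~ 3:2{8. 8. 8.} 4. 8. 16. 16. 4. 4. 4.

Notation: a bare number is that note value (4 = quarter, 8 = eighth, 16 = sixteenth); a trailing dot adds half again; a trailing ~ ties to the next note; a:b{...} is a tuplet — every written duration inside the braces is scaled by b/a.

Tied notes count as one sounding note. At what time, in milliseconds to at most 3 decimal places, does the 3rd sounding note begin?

1. 0.0ms @ 0 + 1538.462ms (3)
2. 1538.462ms @ 3 + 769.231ms (3/2)
3. 2307.692ms @ 9/2 + 1282.051ms (5/2)
4. 3589.744ms @ 7 + 512.821ms (1)
5. 4102.564ms @ 8 + 512.821ms (1)
6. 4615.385ms @ 9 + 1538.462ms (3)
7. 6153.846ms @ 12 + 769.231ms (3/2)
8. 6923.077ms @ 27/2 + 384.615ms (3/4)
9. 7307.692ms @ 57/4 + 384.615ms (3/4)
10. 7692.308ms @ 15 + 1538.462ms (3)
11. 9230.769ms @ 18 + 1538.462ms (3)
12. 10769.231ms @ 21 + 1538.462ms (3)

note 3 onset = 9/2b = 2307.692ms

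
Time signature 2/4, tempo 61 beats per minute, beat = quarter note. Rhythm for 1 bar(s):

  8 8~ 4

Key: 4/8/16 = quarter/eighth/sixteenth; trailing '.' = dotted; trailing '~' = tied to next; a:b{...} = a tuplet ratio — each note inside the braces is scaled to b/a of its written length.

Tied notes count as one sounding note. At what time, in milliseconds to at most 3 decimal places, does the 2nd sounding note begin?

note 2 onset = 1/2b = 491.803ms

1. 0.0ms @ 0 + 491.803ms (1/2)
2. 491.803ms @ 1/2 + 1475.41ms (3/2)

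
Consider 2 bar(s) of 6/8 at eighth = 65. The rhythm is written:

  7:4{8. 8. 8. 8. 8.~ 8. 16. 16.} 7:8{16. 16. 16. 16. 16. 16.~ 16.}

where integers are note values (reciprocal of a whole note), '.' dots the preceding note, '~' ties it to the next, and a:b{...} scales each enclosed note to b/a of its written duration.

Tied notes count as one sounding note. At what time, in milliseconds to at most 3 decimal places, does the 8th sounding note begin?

note 8 onset = 6b = 5538.462ms

1. 0.0ms @ 0 + 791.209ms (6/7)
2. 791.209ms @ 6/7 + 791.209ms (6/7)
3. 1582.418ms @ 12/7 + 791.209ms (6/7)
4. 2373.626ms @ 18/7 + 791.209ms (6/7)
5. 3164.835ms @ 24/7 + 1582.418ms (12/7)
6. 4747.253ms @ 36/7 + 395.604ms (3/7)
7. 5142.857ms @ 39/7 + 395.604ms (3/7)
8. 5538.462ms @ 6 + 791.209ms (6/7)
9. 6329.67ms @ 48/7 + 791.209ms (6/7)
10. 7120.879ms @ 54/7 + 791.209ms (6/7)
11. 7912.088ms @ 60/7 + 791.209ms (6/7)
12. 8703.297ms @ 66/7 + 791.209ms (6/7)
13. 9494.505ms @ 72/7 + 1582.418ms (12/7)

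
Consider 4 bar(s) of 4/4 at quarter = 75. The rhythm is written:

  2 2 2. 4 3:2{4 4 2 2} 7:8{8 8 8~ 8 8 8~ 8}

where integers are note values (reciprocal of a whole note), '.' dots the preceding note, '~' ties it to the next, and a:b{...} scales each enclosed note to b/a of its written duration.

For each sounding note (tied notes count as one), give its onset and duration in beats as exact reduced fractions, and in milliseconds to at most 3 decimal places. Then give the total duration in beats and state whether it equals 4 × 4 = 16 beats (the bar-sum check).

1) 0.0ms=0b +1600.0ms=2b
2) 1600.0ms=2b +1600.0ms=2b
3) 3200.0ms=4b +2400.0ms=3b
4) 5600.0ms=7b +800.0ms=1b
5) 6400.0ms=8b +533.333ms=2/3b
6) 6933.333ms=26/3b +533.333ms=2/3b
7) 7466.667ms=28/3b +1066.667ms=4/3b
8) 8533.333ms=32/3b +1066.667ms=4/3b
9) 9600.0ms=12b +457.143ms=4/7b
10) 10057.143ms=88/7b +457.143ms=4/7b
11) 10514.286ms=92/7b +914.286ms=8/7b
12) 11428.571ms=100/7b +457.143ms=4/7b
13) 11885.714ms=104/7b +914.286ms=8/7b
Σ=16b of 16 (75bpm 4/4) — PASS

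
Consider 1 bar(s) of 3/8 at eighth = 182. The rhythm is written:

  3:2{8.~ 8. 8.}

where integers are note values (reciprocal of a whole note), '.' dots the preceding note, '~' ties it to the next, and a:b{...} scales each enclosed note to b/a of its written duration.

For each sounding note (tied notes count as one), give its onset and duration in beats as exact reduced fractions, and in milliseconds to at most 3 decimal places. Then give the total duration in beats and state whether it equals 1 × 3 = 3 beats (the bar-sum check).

1) 0.0ms=0b +659.341ms=2b
2) 659.341ms=2b +329.67ms=1b
Σ=3b of 3 (182bpm 3/8) — PASS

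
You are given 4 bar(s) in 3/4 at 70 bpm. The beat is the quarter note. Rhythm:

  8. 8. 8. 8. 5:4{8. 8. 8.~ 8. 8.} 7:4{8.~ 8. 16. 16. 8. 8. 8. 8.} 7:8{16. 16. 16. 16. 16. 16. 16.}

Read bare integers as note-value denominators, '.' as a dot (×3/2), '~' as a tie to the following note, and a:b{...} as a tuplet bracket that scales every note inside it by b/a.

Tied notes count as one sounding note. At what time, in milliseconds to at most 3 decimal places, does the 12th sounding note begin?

note 12 onset = 51/7b = 6244.898ms

1. 0.0ms @ 0 + 642.857ms (3/4)
2. 642.857ms @ 3/4 + 642.857ms (3/4)
3. 1285.714ms @ 3/2 + 642.857ms (3/4)
4. 1928.571ms @ 9/4 + 642.857ms (3/4)
5. 2571.429ms @ 3 + 514.286ms (3/5)
6. 3085.714ms @ 18/5 + 514.286ms (3/5)
7. 3600.0ms @ 21/5 + 1028.571ms (6/5)
8. 4628.571ms @ 27/5 + 514.286ms (3/5)
9. 5142.857ms @ 6 + 734.694ms (6/7)
10. 5877.551ms @ 48/7 + 183.673ms (3/14)
11. 6061.224ms @ 99/14 + 183.673ms (3/14)
12. 6244.898ms @ 51/7 + 367.347ms (3/7)
13. 6612.245ms @ 54/7 + 367.347ms (3/7)
14. 6979.592ms @ 57/7 + 367.347ms (3/7)
15. 7346.939ms @ 60/7 + 367.347ms (3/7)
16. 7714.286ms @ 9 + 367.347ms (3/7)
17. 8081.633ms @ 66/7 + 367.347ms (3/7)
18. 8448.98ms @ 69/7 + 367.347ms (3/7)
19. 8816.327ms @ 72/7 + 367.347ms (3/7)
20. 9183.673ms @ 75/7 + 367.347ms (3/7)
21. 9551.02ms @ 78/7 + 367.347ms (3/7)
22. 9918.367ms @ 81/7 + 367.347ms (3/7)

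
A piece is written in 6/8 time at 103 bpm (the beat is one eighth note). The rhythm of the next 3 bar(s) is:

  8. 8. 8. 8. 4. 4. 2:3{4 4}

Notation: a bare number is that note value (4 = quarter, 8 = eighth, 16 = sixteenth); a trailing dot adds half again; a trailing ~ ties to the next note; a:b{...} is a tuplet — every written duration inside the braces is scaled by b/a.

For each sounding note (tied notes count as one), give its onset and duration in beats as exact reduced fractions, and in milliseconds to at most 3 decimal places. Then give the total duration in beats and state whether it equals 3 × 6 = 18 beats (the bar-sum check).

1) 0.0ms=0b +873.786ms=3/2b
2) 873.786ms=3/2b +873.786ms=3/2b
3) 1747.573ms=3b +873.786ms=3/2b
4) 2621.359ms=9/2b +873.786ms=3/2b
5) 3495.146ms=6b +1747.573ms=3b
6) 5242.718ms=9b +1747.573ms=3b
7) 6990.291ms=12b +1747.573ms=3b
8) 8737.864ms=15b +1747.573ms=3b
Σ=18b of 18 (103bpm 6/8) — PASS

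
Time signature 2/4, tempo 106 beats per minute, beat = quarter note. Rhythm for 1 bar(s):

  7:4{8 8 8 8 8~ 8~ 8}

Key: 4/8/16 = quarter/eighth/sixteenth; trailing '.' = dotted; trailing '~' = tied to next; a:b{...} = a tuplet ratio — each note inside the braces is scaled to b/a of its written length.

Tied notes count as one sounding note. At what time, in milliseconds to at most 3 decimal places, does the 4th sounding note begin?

1. 0.0ms @ 0 + 161.725ms (2/7)
2. 161.725ms @ 2/7 + 161.725ms (2/7)
3. 323.45ms @ 4/7 + 161.725ms (2/7)
4. 485.175ms @ 6/7 + 161.725ms (2/7)
5. 646.9ms @ 8/7 + 485.175ms (6/7)

note 4 onset = 6/7b = 485.175ms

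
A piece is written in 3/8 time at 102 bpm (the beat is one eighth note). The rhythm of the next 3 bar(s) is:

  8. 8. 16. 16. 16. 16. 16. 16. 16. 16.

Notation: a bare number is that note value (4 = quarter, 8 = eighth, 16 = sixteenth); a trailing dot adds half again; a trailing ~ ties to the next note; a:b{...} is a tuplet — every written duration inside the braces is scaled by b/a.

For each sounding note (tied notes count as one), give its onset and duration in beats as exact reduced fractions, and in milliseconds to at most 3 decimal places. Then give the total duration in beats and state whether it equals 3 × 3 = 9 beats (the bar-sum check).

1) 0.0ms=0b +882.353ms=3/2b
2) 882.353ms=3/2b +882.353ms=3/2b
3) 1764.706ms=3b +441.176ms=3/4b
4) 2205.882ms=15/4b +441.176ms=3/4b
5) 2647.059ms=9/2b +441.176ms=3/4b
6) 3088.235ms=21/4b +441.176ms=3/4b
7) 3529.412ms=6b +441.176ms=3/4b
8) 3970.588ms=27/4b +441.176ms=3/4b
9) 4411.765ms=15/2b +441.176ms=3/4b
10) 4852.941ms=33/4b +441.176ms=3/4b
Σ=9b of 9 (102bpm 3/8) — PASS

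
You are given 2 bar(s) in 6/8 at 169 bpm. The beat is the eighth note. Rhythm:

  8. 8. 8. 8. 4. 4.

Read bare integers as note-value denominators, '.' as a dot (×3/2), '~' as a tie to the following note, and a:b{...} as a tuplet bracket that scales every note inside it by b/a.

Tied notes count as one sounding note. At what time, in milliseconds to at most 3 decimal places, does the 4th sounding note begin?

1. 0.0ms @ 0 + 532.544ms (3/2)
2. 532.544ms @ 3/2 + 532.544ms (3/2)
3. 1065.089ms @ 3 + 532.544ms (3/2)
4. 1597.633ms @ 9/2 + 532.544ms (3/2)
5. 2130.178ms @ 6 + 1065.089ms (3)
6. 3195.266ms @ 9 + 1065.089ms (3)

note 4 onset = 9/2b = 1597.633ms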